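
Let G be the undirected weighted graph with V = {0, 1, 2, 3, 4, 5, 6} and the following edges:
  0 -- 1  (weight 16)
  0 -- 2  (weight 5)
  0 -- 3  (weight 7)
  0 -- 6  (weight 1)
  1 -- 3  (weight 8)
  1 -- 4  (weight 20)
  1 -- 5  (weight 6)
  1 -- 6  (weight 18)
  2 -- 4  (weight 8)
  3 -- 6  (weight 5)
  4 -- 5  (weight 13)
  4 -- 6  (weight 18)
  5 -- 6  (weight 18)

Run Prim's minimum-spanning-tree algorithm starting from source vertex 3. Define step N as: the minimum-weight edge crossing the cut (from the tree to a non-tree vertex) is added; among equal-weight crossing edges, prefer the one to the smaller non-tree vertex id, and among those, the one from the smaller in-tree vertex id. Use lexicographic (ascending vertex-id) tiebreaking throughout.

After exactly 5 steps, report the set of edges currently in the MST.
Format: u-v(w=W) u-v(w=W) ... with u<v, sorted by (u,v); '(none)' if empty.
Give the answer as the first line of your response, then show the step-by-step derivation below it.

0-2(w=5) 0-6(w=1) 1-3(w=8) 1-5(w=6) 3-6(w=5)

step 1: add edge 3-6 (w=5); MST = {3-6(w=5)}
step 2: add edge 0-6 (w=1); MST = {0-6(w=1) 3-6(w=5)}
step 3: add edge 0-2 (w=5); MST = {0-2(w=5) 0-6(w=1) 3-6(w=5)}
step 4: add edge 1-3 (w=8); MST = {0-2(w=5) 0-6(w=1) 1-3(w=8) 3-6(w=5)}
step 5: add edge 1-5 (w=6); MST = {0-2(w=5) 0-6(w=1) 1-3(w=8) 1-5(w=6) 3-6(w=5)}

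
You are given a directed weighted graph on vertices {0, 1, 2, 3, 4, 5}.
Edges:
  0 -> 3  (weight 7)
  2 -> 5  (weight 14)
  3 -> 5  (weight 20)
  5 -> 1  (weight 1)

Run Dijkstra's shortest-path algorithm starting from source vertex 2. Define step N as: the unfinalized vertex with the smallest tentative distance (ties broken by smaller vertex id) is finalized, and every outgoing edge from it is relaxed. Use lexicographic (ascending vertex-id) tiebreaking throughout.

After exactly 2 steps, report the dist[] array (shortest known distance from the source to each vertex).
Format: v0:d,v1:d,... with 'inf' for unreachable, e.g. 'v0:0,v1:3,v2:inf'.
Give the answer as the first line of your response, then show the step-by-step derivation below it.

v0:inf,v1:15,v2:0,v3:inf,v4:inf,v5:14

step 1: dist = v0:inf,v1:inf,v2:0,v3:inf,v4:inf,v5:14
step 2: dist = v0:inf,v1:15,v2:0,v3:inf,v4:inf,v5:14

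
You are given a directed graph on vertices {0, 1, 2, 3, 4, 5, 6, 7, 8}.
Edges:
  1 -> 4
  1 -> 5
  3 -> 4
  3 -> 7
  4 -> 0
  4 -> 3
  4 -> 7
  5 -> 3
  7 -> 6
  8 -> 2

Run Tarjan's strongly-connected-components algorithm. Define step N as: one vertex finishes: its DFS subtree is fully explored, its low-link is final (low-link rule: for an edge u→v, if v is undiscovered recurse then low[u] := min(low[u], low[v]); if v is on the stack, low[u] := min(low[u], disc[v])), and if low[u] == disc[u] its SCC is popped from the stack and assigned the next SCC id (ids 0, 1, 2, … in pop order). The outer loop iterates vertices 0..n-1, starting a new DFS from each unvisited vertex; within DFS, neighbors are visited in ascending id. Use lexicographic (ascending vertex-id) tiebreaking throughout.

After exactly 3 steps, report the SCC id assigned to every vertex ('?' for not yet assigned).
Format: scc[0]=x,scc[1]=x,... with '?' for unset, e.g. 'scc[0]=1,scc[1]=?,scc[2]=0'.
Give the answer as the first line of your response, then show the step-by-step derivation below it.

scc[0]=0,scc[1]=?,scc[2]=?,scc[3]=?,scc[4]=?,scc[5]=?,scc[6]=1,scc[7]=2,scc[8]=?

step 1: low=(low[0]=0,low[1]=?,low[2]=?,low[3]=?,low[4]=?,low[5]=?,low[6]=?,low[7]=?,low[8]=?); scc=(scc[0]=0,scc[1]=?,scc[2]=?,scc[3]=?,scc[4]=?,scc[5]=?,scc[6]=?,scc[7]=?,scc[8]=?)
step 2: low=(low[0]=0,low[1]=1,low[2]=?,low[3]=2,low[4]=2,low[5]=?,low[6]=5,low[7]=4,low[8]=?); scc=(scc[0]=0,scc[1]=?,scc[2]=?,scc[3]=?,scc[4]=?,scc[5]=?,scc[6]=1,scc[7]=?,scc[8]=?)
step 3: low=(low[0]=0,low[1]=1,low[2]=?,low[3]=2,low[4]=2,low[5]=?,low[6]=5,low[7]=4,low[8]=?); scc=(scc[0]=0,scc[1]=?,scc[2]=?,scc[3]=?,scc[4]=?,scc[5]=?,scc[6]=1,scc[7]=2,scc[8]=?)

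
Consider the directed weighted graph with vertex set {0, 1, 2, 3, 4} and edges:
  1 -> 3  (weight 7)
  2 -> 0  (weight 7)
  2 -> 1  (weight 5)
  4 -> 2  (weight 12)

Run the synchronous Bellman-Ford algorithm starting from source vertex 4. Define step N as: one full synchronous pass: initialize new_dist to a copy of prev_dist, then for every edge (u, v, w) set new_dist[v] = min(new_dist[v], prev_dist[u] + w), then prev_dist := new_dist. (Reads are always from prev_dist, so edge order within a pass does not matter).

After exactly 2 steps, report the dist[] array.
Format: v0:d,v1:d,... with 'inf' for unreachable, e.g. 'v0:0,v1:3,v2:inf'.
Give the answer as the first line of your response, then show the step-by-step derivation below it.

v0:19,v1:17,v2:12,v3:inf,v4:0

step 1: dist = v0:inf,v1:inf,v2:12,v3:inf,v4:0
step 2: dist = v0:19,v1:17,v2:12,v3:inf,v4:0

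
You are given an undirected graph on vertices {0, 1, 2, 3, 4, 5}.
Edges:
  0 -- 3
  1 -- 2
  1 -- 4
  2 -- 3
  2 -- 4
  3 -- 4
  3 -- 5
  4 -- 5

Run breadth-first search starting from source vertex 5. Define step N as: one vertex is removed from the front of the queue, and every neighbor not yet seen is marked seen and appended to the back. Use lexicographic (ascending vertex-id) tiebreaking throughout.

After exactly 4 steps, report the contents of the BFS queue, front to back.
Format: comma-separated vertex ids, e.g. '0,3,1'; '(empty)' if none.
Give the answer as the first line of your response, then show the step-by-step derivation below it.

2,1

step 1: dequeue 5; queue=[3,4]; order=5
step 2: dequeue 3; queue=[4,0,2]; order=5,3
step 3: dequeue 4; queue=[0,2,1]; order=5,3,4
step 4: dequeue 0; queue=[2,1]; order=5,3,4,0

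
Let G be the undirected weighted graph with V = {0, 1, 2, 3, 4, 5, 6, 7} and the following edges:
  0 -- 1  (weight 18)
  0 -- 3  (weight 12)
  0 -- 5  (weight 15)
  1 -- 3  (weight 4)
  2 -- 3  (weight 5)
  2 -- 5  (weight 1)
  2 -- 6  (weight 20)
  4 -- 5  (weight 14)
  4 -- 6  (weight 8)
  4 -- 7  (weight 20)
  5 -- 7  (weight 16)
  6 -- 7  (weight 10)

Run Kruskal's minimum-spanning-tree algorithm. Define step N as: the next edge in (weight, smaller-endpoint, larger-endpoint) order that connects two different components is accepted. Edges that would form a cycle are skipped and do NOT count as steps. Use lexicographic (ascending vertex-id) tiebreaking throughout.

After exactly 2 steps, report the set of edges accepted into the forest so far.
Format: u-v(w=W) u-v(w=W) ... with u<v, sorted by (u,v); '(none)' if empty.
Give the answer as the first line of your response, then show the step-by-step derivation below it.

1-3(w=4) 2-5(w=1)

step 1: add edge 2-5 (w=1); MST = {2-5(w=1)}
step 2: add edge 1-3 (w=4); MST = {1-3(w=4) 2-5(w=1)}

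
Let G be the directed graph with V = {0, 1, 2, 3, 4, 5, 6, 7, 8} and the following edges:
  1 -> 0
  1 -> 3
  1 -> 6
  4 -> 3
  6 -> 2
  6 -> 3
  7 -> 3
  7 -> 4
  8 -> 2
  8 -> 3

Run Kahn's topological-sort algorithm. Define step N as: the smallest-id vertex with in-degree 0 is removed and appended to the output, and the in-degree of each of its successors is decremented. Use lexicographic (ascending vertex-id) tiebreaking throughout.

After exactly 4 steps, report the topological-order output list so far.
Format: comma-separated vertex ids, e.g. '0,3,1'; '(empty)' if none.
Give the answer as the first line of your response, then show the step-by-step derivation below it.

1,0,5,6

step 1: output 1; order=[1]; indeg=(0,0,2,4,1,0,0,0,0)
step 2: output 0; order=[1,0]; indeg=(0,0,2,4,1,0,0,0,0)
step 3: output 5; order=[1,0,5]; indeg=(0,0,2,4,1,0,0,0,0)
step 4: output 6; order=[1,0,5,6]; indeg=(0,0,1,3,1,0,0,0,0)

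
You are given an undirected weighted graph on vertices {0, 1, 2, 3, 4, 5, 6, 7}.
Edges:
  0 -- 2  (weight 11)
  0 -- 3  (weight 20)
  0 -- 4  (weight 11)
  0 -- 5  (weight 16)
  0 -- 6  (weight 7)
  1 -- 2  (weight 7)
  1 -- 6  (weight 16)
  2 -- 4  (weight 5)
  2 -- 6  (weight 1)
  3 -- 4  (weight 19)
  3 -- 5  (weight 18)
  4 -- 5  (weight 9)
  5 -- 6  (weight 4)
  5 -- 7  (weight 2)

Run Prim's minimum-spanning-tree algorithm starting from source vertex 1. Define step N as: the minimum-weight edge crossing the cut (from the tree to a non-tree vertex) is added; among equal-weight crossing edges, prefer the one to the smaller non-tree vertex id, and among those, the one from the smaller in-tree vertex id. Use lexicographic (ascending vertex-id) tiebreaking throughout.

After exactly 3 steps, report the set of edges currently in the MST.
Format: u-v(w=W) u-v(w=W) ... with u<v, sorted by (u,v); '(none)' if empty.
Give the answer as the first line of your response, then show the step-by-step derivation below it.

1-2(w=7) 2-6(w=1) 5-6(w=4)

step 1: add edge 1-2 (w=7); MST = {1-2(w=7)}
step 2: add edge 2-6 (w=1); MST = {1-2(w=7) 2-6(w=1)}
step 3: add edge 5-6 (w=4); MST = {1-2(w=7) 2-6(w=1) 5-6(w=4)}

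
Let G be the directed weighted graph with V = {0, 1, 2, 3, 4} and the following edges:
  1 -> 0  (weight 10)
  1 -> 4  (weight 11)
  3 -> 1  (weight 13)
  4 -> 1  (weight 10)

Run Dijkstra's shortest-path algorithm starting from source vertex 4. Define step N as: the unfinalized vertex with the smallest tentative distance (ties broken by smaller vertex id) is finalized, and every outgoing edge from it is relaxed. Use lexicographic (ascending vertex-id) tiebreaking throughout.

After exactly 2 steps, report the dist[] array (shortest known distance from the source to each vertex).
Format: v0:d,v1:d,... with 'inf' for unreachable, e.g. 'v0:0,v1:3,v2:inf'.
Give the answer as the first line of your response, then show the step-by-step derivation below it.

v0:20,v1:10,v2:inf,v3:inf,v4:0

step 1: dist = v0:inf,v1:10,v2:inf,v3:inf,v4:0
step 2: dist = v0:20,v1:10,v2:inf,v3:inf,v4:0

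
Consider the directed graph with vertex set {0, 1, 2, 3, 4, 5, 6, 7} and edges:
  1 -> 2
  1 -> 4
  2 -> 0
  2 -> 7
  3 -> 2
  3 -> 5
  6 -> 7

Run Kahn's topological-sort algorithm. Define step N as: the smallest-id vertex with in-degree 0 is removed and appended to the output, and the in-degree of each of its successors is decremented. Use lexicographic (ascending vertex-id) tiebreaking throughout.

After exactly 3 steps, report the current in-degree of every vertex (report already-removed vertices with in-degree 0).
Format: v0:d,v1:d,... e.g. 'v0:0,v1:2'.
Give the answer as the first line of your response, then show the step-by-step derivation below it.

v0:0,v1:0,v2:0,v3:0,v4:0,v5:0,v6:0,v7:1

step 1: output 1; order=[1]; indeg=(1,0,1,0,0,1,0,2)
step 2: output 3; order=[1,3]; indeg=(1,0,0,0,0,0,0,2)
step 3: output 2; order=[1,3,2]; indeg=(0,0,0,0,0,0,0,1)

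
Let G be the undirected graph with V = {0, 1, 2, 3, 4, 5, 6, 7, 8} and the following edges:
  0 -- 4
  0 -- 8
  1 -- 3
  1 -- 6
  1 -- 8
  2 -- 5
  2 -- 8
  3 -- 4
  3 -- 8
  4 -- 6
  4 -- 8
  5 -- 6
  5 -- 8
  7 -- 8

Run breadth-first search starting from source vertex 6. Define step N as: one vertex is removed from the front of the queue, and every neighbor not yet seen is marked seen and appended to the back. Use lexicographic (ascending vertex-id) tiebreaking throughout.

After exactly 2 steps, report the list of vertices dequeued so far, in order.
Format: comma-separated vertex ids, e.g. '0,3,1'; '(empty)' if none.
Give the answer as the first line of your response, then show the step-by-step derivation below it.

6,1

step 1: dequeue 6; queue=[1,4,5]; order=6
step 2: dequeue 1; queue=[4,5,3,8]; order=6,1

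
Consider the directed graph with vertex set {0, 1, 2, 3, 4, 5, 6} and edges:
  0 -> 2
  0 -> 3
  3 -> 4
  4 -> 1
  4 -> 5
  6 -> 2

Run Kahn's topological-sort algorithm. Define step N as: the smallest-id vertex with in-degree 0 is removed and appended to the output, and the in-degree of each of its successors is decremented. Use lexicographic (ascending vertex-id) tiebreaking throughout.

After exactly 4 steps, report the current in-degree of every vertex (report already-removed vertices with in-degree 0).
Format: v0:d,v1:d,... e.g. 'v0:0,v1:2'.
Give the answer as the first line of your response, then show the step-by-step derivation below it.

v0:0,v1:0,v2:1,v3:0,v4:0,v5:0,v6:0

step 1: output 0; order=[0]; indeg=(0,1,1,0,1,1,0)
step 2: output 3; order=[0,3]; indeg=(0,1,1,0,0,1,0)
step 3: output 4; order=[0,3,4]; indeg=(0,0,1,0,0,0,0)
step 4: output 1; order=[0,3,4,1]; indeg=(0,0,1,0,0,0,0)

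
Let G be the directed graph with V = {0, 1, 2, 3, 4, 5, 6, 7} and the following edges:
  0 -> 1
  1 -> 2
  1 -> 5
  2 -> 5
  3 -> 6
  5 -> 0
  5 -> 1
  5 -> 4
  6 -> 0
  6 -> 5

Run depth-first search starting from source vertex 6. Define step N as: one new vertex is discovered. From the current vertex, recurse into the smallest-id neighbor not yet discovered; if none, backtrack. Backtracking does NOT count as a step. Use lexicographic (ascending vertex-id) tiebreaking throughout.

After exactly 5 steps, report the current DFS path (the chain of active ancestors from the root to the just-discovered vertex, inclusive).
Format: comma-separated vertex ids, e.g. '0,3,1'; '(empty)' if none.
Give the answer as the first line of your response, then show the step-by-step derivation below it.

6,0,1,2,5

step 1: discover 6; path=6; order=6
step 2: discover 0; path=6>0; order=6,0
step 3: discover 1; path=6>0>1; order=6,0,1
step 4: discover 2; path=6>0>1>2; order=6,0,1,2
step 5: discover 5; path=6>0>1>2>5; order=6,0,1,2,5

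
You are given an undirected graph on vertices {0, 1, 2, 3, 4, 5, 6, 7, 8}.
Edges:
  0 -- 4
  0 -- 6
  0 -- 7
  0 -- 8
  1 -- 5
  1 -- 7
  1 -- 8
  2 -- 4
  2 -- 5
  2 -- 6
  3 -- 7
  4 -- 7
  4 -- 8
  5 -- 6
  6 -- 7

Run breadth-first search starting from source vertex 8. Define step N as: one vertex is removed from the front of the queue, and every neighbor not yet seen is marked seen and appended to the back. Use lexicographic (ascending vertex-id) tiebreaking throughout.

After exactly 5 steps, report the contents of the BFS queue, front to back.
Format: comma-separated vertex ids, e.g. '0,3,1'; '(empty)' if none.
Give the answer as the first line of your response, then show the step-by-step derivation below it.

7,5,2

step 1: dequeue 8; queue=[0,1,4]; order=8
step 2: dequeue 0; queue=[1,4,6,7]; order=8,0
step 3: dequeue 1; queue=[4,6,7,5]; order=8,0,1
step 4: dequeue 4; queue=[6,7,5,2]; order=8,0,1,4
step 5: dequeue 6; queue=[7,5,2]; order=8,0,1,4,6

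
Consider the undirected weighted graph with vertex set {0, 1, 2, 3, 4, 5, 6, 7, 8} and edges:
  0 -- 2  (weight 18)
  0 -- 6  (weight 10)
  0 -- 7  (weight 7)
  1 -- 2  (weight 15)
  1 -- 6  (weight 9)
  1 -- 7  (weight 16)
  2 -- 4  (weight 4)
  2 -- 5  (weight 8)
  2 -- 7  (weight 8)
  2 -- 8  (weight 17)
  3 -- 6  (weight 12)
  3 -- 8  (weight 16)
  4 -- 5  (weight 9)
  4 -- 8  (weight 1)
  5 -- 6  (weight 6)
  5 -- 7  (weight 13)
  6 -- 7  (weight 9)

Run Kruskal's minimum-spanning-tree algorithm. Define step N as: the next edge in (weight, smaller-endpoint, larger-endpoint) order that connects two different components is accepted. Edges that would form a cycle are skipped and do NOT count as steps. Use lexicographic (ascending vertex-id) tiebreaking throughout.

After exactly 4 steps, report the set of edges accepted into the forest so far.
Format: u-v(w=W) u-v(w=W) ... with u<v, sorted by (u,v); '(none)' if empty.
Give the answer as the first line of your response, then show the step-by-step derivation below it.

0-7(w=7) 2-4(w=4) 4-8(w=1) 5-6(w=6)

step 1: add edge 4-8 (w=1); MST = {4-8(w=1)}
step 2: add edge 2-4 (w=4); MST = {2-4(w=4) 4-8(w=1)}
step 3: add edge 5-6 (w=6); MST = {2-4(w=4) 4-8(w=1) 5-6(w=6)}
step 4: add edge 0-7 (w=7); MST = {0-7(w=7) 2-4(w=4) 4-8(w=1) 5-6(w=6)}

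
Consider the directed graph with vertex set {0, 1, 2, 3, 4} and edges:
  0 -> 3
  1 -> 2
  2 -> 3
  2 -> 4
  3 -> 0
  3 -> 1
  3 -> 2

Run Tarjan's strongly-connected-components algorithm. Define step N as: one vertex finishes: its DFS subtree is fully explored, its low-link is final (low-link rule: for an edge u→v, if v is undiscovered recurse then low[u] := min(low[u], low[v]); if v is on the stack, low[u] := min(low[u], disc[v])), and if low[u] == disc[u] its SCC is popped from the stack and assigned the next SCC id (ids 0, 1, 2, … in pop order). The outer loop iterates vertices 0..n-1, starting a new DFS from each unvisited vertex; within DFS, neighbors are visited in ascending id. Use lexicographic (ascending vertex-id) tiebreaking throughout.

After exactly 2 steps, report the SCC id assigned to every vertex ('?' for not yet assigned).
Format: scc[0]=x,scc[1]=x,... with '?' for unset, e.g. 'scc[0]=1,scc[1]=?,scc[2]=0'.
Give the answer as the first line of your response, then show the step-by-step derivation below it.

scc[0]=?,scc[1]=?,scc[2]=?,scc[3]=?,scc[4]=0

step 1: low=(low[0]=0,low[1]=2,low[2]=1,low[3]=0,low[4]=4); scc=(scc[0]=?,scc[1]=?,scc[2]=?,scc[3]=?,scc[4]=0)
step 2: low=(low[0]=0,low[1]=2,low[2]=1,low[3]=0,low[4]=4); scc=(scc[0]=?,scc[1]=?,scc[2]=?,scc[3]=?,scc[4]=0)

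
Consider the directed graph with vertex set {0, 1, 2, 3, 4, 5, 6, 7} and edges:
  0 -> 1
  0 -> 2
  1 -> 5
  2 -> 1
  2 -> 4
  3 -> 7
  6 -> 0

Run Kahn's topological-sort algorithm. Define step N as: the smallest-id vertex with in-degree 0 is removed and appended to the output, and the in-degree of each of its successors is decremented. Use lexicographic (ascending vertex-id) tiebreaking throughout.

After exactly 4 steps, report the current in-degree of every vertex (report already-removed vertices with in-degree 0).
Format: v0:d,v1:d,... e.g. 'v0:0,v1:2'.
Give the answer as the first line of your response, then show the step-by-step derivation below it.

v0:0,v1:0,v2:0,v3:0,v4:0,v5:1,v6:0,v7:0

step 1: output 3; order=[3]; indeg=(1,2,1,0,1,1,0,0)
step 2: output 6; order=[3,6]; indeg=(0,2,1,0,1,1,0,0)
step 3: output 0; order=[3,6,0]; indeg=(0,1,0,0,1,1,0,0)
step 4: output 2; order=[3,6,0,2]; indeg=(0,0,0,0,0,1,0,0)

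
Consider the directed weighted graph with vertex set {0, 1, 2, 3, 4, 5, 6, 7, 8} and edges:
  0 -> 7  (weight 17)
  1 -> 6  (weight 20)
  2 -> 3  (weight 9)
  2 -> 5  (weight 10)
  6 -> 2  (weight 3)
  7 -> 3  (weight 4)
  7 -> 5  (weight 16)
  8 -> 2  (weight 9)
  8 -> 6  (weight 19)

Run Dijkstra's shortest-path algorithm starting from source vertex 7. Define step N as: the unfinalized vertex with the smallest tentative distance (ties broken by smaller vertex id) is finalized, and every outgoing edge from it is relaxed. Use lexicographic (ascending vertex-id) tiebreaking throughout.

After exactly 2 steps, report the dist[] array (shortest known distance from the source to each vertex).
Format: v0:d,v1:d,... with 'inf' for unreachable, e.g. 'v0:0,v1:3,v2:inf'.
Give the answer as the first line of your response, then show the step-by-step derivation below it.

v0:inf,v1:inf,v2:inf,v3:4,v4:inf,v5:16,v6:inf,v7:0,v8:inf

step 1: dist = v0:inf,v1:inf,v2:inf,v3:4,v4:inf,v5:16,v6:inf,v7:0,v8:inf
step 2: dist = v0:inf,v1:inf,v2:inf,v3:4,v4:inf,v5:16,v6:inf,v7:0,v8:inf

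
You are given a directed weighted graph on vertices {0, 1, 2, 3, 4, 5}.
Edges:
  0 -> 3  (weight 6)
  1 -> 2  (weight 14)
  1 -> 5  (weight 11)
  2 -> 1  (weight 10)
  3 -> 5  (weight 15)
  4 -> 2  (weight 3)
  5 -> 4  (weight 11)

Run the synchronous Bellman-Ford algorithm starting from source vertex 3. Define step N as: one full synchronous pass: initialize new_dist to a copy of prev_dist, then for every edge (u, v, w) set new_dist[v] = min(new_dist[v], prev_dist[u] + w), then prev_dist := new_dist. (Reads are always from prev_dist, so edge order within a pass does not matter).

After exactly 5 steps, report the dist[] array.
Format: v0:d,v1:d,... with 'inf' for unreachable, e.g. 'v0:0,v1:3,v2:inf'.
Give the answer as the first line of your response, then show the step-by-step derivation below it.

v0:inf,v1:39,v2:29,v3:0,v4:26,v5:15

step 1: dist = v0:inf,v1:inf,v2:inf,v3:0,v4:inf,v5:15
step 2: dist = v0:inf,v1:inf,v2:inf,v3:0,v4:26,v5:15
step 3: dist = v0:inf,v1:inf,v2:29,v3:0,v4:26,v5:15
step 4: dist = v0:inf,v1:39,v2:29,v3:0,v4:26,v5:15
step 5: dist = v0:inf,v1:39,v2:29,v3:0,v4:26,v5:15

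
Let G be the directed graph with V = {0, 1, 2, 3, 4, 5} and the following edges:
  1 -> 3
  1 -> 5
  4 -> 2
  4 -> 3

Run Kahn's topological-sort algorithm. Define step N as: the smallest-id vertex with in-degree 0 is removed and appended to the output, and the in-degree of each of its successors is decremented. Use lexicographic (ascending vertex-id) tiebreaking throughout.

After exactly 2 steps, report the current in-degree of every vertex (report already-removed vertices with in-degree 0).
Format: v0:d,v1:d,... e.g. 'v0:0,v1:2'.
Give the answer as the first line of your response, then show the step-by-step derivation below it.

v0:0,v1:0,v2:1,v3:1,v4:0,v5:0

step 1: output 0; order=[0]; indeg=(0,0,1,2,0,1)
step 2: output 1; order=[0,1]; indeg=(0,0,1,1,0,0)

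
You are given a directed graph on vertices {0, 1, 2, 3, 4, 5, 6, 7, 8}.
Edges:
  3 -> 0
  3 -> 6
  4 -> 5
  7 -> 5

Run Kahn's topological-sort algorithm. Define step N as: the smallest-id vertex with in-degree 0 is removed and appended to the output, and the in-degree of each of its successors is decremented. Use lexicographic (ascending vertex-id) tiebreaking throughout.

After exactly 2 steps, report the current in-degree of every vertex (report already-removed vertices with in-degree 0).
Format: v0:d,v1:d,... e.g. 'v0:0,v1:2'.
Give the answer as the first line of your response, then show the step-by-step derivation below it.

v0:1,v1:0,v2:0,v3:0,v4:0,v5:2,v6:1,v7:0,v8:0

step 1: output 1; order=[1]; indeg=(1,0,0,0,0,2,1,0,0)
step 2: output 2; order=[1,2]; indeg=(1,0,0,0,0,2,1,0,0)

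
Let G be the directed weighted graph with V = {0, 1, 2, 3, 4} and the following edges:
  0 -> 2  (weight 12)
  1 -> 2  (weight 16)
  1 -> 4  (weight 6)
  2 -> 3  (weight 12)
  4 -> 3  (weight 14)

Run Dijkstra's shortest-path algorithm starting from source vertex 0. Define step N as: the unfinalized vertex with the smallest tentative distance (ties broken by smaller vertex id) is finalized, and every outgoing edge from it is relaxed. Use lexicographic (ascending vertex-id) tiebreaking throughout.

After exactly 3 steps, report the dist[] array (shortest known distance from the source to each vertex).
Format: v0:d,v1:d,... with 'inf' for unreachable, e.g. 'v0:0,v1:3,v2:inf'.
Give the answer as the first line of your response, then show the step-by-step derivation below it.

v0:0,v1:inf,v2:12,v3:24,v4:inf

step 1: dist = v0:0,v1:inf,v2:12,v3:inf,v4:inf
step 2: dist = v0:0,v1:inf,v2:12,v3:24,v4:inf
step 3: dist = v0:0,v1:inf,v2:12,v3:24,v4:inf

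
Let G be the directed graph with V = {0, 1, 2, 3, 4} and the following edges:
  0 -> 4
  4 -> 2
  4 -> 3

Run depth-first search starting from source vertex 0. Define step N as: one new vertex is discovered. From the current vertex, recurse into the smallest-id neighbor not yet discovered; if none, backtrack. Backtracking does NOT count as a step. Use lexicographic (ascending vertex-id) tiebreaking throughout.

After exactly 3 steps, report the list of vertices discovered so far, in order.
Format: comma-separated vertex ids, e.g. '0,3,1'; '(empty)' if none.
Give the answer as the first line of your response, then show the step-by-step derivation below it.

0,4,2

step 1: discover 0; path=0; order=0
step 2: discover 4; path=0>4; order=0,4
step 3: discover 2; path=0>4>2; order=0,4,2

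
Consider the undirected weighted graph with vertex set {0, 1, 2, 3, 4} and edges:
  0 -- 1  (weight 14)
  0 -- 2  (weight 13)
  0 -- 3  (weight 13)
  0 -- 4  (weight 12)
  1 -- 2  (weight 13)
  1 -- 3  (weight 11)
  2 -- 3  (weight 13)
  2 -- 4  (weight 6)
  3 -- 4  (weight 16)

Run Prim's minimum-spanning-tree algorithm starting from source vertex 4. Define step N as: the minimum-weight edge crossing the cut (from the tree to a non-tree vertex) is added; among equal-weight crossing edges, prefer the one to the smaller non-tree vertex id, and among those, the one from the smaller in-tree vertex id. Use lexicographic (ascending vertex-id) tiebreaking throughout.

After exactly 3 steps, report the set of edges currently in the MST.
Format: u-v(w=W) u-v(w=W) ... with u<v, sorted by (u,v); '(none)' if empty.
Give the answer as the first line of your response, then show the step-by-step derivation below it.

0-4(w=12) 1-2(w=13) 2-4(w=6)

step 1: add edge 2-4 (w=6); MST = {2-4(w=6)}
step 2: add edge 0-4 (w=12); MST = {0-4(w=12) 2-4(w=6)}
step 3: add edge 1-2 (w=13); MST = {0-4(w=12) 1-2(w=13) 2-4(w=6)}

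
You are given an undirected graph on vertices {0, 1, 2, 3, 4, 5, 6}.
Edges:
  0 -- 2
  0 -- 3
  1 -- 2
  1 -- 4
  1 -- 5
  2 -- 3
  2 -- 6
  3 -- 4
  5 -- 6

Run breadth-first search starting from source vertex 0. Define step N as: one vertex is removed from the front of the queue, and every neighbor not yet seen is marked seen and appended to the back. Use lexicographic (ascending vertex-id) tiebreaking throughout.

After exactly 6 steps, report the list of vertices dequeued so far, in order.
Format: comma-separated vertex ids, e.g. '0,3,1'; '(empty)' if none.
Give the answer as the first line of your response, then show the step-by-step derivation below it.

0,2,3,1,6,4

step 1: dequeue 0; queue=[2,3]; order=0
step 2: dequeue 2; queue=[3,1,6]; order=0,2
step 3: dequeue 3; queue=[1,6,4]; order=0,2,3
step 4: dequeue 1; queue=[6,4,5]; order=0,2,3,1
step 5: dequeue 6; queue=[4,5]; order=0,2,3,1,6
step 6: dequeue 4; queue=[5]; order=0,2,3,1,6,4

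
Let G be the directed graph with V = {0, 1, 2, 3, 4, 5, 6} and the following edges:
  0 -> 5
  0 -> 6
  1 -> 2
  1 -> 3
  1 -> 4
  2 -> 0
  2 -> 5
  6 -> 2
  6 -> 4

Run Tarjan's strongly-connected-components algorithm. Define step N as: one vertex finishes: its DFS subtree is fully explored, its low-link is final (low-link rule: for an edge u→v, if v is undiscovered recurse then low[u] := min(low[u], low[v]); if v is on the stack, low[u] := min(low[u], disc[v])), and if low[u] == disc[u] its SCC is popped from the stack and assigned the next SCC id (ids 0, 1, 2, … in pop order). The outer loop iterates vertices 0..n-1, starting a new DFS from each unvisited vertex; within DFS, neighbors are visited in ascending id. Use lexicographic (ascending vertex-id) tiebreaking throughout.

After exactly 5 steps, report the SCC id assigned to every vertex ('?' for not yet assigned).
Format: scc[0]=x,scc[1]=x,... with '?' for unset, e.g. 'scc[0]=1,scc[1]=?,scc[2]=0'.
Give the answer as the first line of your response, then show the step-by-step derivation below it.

scc[0]=2,scc[1]=?,scc[2]=2,scc[3]=?,scc[4]=1,scc[5]=0,scc[6]=2

step 1: low=(low[0]=0,low[1]=?,low[2]=?,low[3]=?,low[4]=?,low[5]=1,low[6]=?); scc=(scc[0]=?,scc[1]=?,scc[2]=?,scc[3]=?,scc[4]=?,scc[5]=0,scc[6]=?)
step 2: low=(low[0]=0,low[1]=?,low[2]=0,low[3]=?,low[4]=?,low[5]=1,low[6]=2); scc=(scc[0]=?,scc[1]=?,scc[2]=?,scc[3]=?,scc[4]=?,scc[5]=0,scc[6]=?)
step 3: low=(low[0]=0,low[1]=?,low[2]=0,low[3]=?,low[4]=4,low[5]=1,low[6]=0); scc=(scc[0]=?,scc[1]=?,scc[2]=?,scc[3]=?,scc[4]=1,scc[5]=0,scc[6]=?)
step 4: low=(low[0]=0,low[1]=?,low[2]=0,low[3]=?,low[4]=4,low[5]=1,low[6]=0); scc=(scc[0]=?,scc[1]=?,scc[2]=?,scc[3]=?,scc[4]=1,scc[5]=0,scc[6]=?)
step 5: low=(low[0]=0,low[1]=?,low[2]=0,low[3]=?,low[4]=4,low[5]=1,low[6]=0); scc=(scc[0]=2,scc[1]=?,scc[2]=2,scc[3]=?,scc[4]=1,scc[5]=0,scc[6]=2)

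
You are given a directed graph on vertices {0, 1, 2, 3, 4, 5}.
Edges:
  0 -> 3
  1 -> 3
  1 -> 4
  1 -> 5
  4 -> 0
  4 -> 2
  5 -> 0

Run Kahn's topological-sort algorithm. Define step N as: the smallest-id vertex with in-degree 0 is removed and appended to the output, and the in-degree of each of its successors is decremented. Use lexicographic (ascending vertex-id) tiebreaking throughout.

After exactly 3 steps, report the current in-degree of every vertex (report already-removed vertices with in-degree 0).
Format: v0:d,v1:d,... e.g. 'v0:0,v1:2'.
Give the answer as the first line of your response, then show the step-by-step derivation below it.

v0:1,v1:0,v2:0,v3:1,v4:0,v5:0

step 1: output 1; order=[1]; indeg=(2,0,1,1,0,0)
step 2: output 4; order=[1,4]; indeg=(1,0,0,1,0,0)
step 3: output 2; order=[1,4,2]; indeg=(1,0,0,1,0,0)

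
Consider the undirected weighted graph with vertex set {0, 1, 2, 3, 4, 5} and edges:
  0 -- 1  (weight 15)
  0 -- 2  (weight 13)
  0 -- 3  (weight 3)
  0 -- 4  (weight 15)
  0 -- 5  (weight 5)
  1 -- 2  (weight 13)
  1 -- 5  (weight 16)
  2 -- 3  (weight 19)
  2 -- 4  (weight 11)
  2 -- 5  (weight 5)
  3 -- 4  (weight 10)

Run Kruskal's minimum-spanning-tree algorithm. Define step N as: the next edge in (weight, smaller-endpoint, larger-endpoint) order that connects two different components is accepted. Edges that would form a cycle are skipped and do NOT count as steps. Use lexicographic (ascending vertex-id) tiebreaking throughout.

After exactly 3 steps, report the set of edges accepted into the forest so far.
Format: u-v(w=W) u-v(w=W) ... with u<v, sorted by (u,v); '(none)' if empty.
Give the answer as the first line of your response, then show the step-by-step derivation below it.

0-3(w=3) 0-5(w=5) 2-5(w=5)

step 1: add edge 0-3 (w=3); MST = {0-3(w=3)}
step 2: add edge 0-5 (w=5); MST = {0-3(w=3) 0-5(w=5)}
step 3: add edge 2-5 (w=5); MST = {0-3(w=3) 0-5(w=5) 2-5(w=5)}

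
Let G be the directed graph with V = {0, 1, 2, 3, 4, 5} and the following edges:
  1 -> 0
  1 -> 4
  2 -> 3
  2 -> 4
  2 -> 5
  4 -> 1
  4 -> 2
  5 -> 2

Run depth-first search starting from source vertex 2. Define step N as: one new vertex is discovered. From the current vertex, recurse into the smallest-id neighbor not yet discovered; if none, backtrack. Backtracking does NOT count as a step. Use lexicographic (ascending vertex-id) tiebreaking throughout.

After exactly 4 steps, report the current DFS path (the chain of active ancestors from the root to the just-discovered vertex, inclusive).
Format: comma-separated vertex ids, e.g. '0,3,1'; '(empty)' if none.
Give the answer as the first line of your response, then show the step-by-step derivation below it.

2,4,1

step 1: discover 2; path=2; order=2
step 2: discover 3; path=2>3; order=2,3
step 3: discover 4; path=2>4; order=2,3,4
step 4: discover 1; path=2>4>1; order=2,3,4,1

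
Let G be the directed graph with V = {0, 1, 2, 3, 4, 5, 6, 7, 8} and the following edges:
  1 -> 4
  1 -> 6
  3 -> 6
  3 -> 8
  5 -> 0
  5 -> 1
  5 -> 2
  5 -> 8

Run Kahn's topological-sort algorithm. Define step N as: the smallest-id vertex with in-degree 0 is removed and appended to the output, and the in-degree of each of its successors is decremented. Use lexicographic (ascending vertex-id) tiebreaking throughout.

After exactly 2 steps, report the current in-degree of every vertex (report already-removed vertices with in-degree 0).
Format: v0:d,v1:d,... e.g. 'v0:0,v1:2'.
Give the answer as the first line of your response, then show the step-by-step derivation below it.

v0:0,v1:0,v2:0,v3:0,v4:1,v5:0,v6:1,v7:0,v8:0

step 1: output 3; order=[3]; indeg=(1,1,1,0,1,0,1,0,1)
step 2: output 5; order=[3,5]; indeg=(0,0,0,0,1,0,1,0,0)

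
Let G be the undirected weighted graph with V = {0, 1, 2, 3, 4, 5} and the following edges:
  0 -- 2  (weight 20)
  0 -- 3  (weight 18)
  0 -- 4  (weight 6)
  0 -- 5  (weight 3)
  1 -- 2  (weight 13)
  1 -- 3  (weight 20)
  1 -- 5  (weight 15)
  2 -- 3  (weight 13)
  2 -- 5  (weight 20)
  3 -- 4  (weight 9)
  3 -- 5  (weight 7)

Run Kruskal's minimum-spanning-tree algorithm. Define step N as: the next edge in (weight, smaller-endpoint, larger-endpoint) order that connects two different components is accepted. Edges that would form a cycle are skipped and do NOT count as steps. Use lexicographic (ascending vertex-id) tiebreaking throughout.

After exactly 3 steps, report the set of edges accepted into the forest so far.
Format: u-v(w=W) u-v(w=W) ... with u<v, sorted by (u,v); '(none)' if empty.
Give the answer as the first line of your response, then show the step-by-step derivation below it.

0-4(w=6) 0-5(w=3) 3-5(w=7)

step 1: add edge 0-5 (w=3); MST = {0-5(w=3)}
step 2: add edge 0-4 (w=6); MST = {0-4(w=6) 0-5(w=3)}
step 3: add edge 3-5 (w=7); MST = {0-4(w=6) 0-5(w=3) 3-5(w=7)}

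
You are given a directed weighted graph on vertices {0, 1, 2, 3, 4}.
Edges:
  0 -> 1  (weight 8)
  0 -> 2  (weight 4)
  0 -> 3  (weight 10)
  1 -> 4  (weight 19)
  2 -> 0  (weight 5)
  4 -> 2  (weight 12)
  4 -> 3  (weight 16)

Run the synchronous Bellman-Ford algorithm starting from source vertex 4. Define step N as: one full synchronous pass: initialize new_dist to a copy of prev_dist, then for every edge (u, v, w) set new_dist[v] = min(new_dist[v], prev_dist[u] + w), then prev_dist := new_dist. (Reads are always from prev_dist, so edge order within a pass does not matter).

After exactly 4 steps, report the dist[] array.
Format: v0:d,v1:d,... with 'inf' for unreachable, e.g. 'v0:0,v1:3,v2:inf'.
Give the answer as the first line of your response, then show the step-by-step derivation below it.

v0:17,v1:25,v2:12,v3:16,v4:0

step 1: dist = v0:inf,v1:inf,v2:12,v3:16,v4:0
step 2: dist = v0:17,v1:inf,v2:12,v3:16,v4:0
step 3: dist = v0:17,v1:25,v2:12,v3:16,v4:0
step 4: dist = v0:17,v1:25,v2:12,v3:16,v4:0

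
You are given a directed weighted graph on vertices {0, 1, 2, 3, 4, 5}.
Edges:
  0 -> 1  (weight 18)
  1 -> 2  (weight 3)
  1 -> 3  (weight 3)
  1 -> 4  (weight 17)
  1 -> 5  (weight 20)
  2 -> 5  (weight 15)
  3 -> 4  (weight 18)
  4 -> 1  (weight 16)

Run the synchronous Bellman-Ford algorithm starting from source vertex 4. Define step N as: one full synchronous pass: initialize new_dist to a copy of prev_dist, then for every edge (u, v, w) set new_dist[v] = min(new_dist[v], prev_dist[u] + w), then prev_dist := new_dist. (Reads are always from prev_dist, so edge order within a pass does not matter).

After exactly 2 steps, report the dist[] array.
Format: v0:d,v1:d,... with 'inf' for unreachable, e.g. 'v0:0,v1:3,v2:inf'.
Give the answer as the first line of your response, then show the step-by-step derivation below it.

v0:inf,v1:16,v2:19,v3:19,v4:0,v5:36

step 1: dist = v0:inf,v1:16,v2:inf,v3:inf,v4:0,v5:inf
step 2: dist = v0:inf,v1:16,v2:19,v3:19,v4:0,v5:36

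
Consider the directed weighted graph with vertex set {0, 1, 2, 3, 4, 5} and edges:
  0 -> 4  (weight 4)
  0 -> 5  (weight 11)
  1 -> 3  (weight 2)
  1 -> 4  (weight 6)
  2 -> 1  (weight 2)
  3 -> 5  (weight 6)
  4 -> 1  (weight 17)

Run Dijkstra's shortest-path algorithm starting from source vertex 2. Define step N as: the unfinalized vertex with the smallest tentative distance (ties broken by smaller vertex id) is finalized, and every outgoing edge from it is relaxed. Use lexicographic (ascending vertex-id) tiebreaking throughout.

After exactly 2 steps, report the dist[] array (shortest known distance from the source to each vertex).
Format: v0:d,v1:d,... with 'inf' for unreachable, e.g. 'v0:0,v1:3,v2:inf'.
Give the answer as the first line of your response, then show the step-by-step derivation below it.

v0:inf,v1:2,v2:0,v3:4,v4:8,v5:inf

step 1: dist = v0:inf,v1:2,v2:0,v3:inf,v4:inf,v5:inf
step 2: dist = v0:inf,v1:2,v2:0,v3:4,v4:8,v5:inf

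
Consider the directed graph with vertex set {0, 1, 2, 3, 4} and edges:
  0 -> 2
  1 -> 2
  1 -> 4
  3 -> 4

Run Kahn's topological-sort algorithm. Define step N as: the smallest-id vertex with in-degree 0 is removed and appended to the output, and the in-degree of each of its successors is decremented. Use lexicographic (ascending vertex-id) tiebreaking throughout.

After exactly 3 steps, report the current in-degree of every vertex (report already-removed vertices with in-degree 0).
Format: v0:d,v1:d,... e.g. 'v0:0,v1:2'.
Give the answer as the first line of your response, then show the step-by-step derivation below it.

v0:0,v1:0,v2:0,v3:0,v4:1

step 1: output 0; order=[0]; indeg=(0,0,1,0,2)
step 2: output 1; order=[0,1]; indeg=(0,0,0,0,1)
step 3: output 2; order=[0,1,2]; indeg=(0,0,0,0,1)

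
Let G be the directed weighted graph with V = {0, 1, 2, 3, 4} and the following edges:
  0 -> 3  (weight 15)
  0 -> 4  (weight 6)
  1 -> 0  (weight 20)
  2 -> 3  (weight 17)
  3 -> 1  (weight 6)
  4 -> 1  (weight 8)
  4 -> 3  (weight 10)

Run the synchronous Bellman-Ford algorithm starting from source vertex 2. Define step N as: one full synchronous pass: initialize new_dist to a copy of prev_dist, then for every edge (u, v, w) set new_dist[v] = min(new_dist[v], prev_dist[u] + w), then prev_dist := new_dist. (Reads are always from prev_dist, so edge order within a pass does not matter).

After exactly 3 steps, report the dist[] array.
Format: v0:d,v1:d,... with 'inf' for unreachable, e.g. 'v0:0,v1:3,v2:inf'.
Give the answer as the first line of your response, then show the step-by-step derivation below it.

v0:43,v1:23,v2:0,v3:17,v4:inf

step 1: dist = v0:inf,v1:inf,v2:0,v3:17,v4:inf
step 2: dist = v0:inf,v1:23,v2:0,v3:17,v4:inf
step 3: dist = v0:43,v1:23,v2:0,v3:17,v4:inf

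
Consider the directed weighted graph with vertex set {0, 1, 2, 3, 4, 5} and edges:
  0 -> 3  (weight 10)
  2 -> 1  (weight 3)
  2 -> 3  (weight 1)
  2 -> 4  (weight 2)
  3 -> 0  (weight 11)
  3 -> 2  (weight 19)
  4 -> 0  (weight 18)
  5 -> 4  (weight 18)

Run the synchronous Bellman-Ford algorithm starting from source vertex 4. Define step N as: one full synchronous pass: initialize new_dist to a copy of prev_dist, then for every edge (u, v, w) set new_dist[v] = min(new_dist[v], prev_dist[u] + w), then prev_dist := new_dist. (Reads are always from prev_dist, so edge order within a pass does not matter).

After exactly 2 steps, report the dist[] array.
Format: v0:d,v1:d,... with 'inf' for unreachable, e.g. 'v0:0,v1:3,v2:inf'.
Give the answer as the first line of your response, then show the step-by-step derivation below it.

v0:18,v1:inf,v2:inf,v3:28,v4:0,v5:inf

step 1: dist = v0:18,v1:inf,v2:inf,v3:inf,v4:0,v5:inf
step 2: dist = v0:18,v1:inf,v2:inf,v3:28,v4:0,v5:inf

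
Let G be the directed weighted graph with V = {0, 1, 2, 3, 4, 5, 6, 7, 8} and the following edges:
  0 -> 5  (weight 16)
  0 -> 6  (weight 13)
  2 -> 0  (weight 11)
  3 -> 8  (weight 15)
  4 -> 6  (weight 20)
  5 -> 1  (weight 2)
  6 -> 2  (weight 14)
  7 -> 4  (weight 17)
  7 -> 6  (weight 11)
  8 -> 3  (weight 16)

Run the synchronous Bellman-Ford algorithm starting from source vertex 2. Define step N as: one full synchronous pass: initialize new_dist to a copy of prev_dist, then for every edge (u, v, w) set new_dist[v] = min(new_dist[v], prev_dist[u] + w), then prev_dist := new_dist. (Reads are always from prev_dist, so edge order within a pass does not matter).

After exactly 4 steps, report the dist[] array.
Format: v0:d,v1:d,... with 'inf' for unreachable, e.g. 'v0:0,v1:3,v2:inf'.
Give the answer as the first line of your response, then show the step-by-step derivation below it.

v0:11,v1:29,v2:0,v3:inf,v4:inf,v5:27,v6:24,v7:inf,v8:inf

step 1: dist = v0:11,v1:inf,v2:0,v3:inf,v4:inf,v5:inf,v6:inf,v7:inf,v8:inf
step 2: dist = v0:11,v1:inf,v2:0,v3:inf,v4:inf,v5:27,v6:24,v7:inf,v8:inf
step 3: dist = v0:11,v1:29,v2:0,v3:inf,v4:inf,v5:27,v6:24,v7:inf,v8:inf
step 4: dist = v0:11,v1:29,v2:0,v3:inf,v4:inf,v5:27,v6:24,v7:inf,v8:inf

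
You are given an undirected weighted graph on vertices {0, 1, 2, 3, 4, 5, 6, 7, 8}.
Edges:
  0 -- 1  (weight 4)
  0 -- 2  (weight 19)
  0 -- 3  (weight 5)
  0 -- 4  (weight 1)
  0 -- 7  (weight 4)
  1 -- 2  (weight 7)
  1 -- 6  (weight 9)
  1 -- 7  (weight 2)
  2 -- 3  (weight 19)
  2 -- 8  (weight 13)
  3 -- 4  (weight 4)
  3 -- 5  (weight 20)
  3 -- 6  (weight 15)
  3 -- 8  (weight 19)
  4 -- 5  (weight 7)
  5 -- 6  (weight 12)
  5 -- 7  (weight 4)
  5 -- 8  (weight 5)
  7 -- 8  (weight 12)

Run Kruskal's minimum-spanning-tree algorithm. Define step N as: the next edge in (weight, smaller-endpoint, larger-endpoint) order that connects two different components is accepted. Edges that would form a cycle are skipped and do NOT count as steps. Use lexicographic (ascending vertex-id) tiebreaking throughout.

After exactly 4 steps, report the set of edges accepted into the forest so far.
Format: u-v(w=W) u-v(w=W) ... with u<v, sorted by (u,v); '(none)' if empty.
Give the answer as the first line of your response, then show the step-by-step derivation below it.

0-1(w=4) 0-4(w=1) 1-7(w=2) 3-4(w=4)

step 1: add edge 0-4 (w=1); MST = {0-4(w=1)}
step 2: add edge 1-7 (w=2); MST = {0-4(w=1) 1-7(w=2)}
step 3: add edge 0-1 (w=4); MST = {0-1(w=4) 0-4(w=1) 1-7(w=2)}
step 4: add edge 3-4 (w=4); MST = {0-1(w=4) 0-4(w=1) 1-7(w=2) 3-4(w=4)}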